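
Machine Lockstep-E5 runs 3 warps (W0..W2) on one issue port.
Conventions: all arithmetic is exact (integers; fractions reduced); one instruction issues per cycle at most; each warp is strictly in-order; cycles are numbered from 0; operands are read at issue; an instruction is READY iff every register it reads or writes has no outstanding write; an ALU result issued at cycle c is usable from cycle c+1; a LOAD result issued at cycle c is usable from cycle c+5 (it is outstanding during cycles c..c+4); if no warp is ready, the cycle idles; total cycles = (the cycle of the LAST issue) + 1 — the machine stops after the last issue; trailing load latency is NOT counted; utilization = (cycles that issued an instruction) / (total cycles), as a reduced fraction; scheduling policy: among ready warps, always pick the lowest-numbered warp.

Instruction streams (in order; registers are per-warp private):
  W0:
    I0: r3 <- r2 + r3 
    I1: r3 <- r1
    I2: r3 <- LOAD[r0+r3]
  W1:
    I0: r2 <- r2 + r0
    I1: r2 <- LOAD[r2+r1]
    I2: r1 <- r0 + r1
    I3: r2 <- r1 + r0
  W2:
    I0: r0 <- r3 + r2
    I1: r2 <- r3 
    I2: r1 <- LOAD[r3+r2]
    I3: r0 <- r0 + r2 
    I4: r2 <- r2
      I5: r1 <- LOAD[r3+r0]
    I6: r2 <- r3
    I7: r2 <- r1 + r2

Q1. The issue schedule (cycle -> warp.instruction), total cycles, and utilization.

cycle 0: W0.I0
cycle 1: W0.I1
cycle 2: W0.I2
cycle 3: W1.I0
cycle 4: W1.I1
cycle 5: W1.I2
cycle 6: W2.I0
cycle 7: W2.I1
cycle 8: W2.I2
cycle 9: W1.I3
cycle 10: W2.I3
cycle 11: W2.I4
cycle 12: idle
cycle 13: W2.I5
cycle 14: W2.I6
cycle 15: idle
cycle 16: idle
cycle 17: idle
cycle 18: W2.I7

Answer: 19 cycles, utilization 15/19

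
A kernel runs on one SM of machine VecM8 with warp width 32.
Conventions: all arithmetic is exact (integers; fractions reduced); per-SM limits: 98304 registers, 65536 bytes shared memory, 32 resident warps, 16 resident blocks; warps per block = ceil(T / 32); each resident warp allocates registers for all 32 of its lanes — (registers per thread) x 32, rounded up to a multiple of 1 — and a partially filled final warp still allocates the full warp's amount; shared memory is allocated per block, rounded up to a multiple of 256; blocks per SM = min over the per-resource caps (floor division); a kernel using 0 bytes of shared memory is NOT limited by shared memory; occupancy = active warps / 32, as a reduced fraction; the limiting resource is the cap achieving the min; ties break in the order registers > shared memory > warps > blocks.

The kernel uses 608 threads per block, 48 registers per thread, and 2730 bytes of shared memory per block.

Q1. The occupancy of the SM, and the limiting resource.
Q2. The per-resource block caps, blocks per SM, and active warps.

Answer: occupancy 19/32, limited by warps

registers: 3 blocks
shared memory: 23 blocks
warps: 1 block
blocks: 16 blocks

Answer: 1 block, 19 active warps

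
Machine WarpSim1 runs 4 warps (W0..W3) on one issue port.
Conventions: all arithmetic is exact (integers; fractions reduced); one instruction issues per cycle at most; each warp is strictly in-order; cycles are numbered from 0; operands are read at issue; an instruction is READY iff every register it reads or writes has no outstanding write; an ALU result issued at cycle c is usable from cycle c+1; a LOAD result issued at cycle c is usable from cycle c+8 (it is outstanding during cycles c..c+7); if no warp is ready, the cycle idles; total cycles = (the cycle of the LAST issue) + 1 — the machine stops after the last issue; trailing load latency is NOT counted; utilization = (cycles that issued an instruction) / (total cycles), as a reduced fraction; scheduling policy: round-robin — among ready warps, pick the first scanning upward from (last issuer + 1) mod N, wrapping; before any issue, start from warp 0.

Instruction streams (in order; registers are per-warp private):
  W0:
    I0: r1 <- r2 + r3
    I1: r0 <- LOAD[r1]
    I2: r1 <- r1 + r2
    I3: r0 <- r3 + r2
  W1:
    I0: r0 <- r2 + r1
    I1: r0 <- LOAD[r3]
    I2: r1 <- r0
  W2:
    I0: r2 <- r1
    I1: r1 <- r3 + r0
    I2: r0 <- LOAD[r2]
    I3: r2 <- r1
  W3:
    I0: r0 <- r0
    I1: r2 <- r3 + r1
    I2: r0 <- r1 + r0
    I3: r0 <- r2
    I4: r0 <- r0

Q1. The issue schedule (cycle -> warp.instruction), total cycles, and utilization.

cycle 0: W0.I0
cycle 1: W1.I0
cycle 2: W2.I0
cycle 3: W3.I0
cycle 4: W0.I1
cycle 5: W1.I1
cycle 6: W2.I1
cycle 7: W3.I1
cycle 8: W0.I2
cycle 9: W2.I2
cycle 10: W3.I2
cycle 11: W2.I3
cycle 12: W3.I3
cycle 13: W0.I3
cycle 14: W1.I2
cycle 15: W3.I4

Answer: 16 cycles, utilization 1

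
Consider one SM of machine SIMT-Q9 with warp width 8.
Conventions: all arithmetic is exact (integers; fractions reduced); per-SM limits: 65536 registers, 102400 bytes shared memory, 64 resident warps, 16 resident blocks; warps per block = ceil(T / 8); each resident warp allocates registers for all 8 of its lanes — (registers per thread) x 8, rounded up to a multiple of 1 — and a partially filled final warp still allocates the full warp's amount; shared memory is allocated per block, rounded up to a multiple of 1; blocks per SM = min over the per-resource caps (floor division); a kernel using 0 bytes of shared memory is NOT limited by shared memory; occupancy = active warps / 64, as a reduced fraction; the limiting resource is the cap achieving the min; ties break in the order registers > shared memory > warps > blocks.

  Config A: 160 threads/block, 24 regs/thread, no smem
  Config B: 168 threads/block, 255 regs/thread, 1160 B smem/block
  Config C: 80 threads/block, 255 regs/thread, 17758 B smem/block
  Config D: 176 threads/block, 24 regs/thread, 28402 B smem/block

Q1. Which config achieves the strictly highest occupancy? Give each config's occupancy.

occupancies: A 15/16, B 21/64, C 15/32, D 11/16

Answer: A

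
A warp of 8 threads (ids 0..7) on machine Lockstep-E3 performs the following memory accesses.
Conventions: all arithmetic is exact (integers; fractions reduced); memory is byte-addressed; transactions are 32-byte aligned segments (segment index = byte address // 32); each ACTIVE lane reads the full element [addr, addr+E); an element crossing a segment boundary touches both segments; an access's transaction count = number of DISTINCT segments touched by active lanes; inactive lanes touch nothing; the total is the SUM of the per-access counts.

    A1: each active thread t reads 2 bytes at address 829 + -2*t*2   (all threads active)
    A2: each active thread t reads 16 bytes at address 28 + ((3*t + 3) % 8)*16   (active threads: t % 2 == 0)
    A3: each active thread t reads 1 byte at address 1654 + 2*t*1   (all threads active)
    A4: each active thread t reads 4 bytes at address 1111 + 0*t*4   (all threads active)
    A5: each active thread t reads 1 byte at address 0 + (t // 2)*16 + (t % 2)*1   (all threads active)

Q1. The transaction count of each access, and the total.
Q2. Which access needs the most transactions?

A1: 1 transaction
A2: 4 transactions
A3: 2 transactions
A4: 1 transaction
A5: 2 transactions

Answer: 1,4,2,1,2; total 10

Answer: A2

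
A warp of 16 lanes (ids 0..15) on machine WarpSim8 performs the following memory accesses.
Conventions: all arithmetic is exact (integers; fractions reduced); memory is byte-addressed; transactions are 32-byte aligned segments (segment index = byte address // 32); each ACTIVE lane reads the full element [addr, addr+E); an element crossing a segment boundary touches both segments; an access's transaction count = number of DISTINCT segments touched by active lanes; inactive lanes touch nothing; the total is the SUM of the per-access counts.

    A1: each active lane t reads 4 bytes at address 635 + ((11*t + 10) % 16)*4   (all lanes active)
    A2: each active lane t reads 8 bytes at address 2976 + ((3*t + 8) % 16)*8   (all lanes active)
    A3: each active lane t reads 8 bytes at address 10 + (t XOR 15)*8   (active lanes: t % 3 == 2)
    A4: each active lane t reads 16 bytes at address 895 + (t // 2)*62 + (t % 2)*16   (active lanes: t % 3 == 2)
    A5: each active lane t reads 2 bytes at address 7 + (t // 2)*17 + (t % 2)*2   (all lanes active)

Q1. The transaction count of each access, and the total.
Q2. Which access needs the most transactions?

A1: 3 transactions
A2: 4 transactions
A3: 4 transactions
A4: 8 transactions
A5: 5 transactions

Answer: 3,4,4,8,5; total 24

Answer: A4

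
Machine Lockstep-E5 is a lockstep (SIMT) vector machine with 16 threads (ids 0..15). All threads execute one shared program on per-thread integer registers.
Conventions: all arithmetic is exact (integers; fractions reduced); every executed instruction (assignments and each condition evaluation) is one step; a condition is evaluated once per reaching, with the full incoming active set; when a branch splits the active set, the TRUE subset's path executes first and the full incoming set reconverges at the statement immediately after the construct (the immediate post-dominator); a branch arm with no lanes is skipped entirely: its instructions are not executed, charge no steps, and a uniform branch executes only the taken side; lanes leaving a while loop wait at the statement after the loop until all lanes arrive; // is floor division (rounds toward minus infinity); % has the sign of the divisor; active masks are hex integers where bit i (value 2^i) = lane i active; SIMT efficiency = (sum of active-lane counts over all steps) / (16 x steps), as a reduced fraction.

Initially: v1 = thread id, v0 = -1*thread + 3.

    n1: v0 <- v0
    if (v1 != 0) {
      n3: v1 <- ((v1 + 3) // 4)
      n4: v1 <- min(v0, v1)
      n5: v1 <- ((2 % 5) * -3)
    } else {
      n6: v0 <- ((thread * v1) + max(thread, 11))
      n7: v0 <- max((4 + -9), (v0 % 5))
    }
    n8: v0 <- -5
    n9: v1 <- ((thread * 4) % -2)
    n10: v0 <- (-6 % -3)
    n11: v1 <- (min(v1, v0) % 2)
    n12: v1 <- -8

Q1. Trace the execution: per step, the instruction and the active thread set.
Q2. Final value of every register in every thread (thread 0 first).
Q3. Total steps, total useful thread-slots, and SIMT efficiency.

step 0: v0 <- v0                     0xffff
step 1: eval (v1 != 0)               0xffff
step 2: v1 <- ((v1 + 3) // 4)        0xfffe
step 3: v1 <- min(v0, v1)            0xfffe
step 4: v1 <- ((2 % 5) * -3)         0xfffe
step 5: v0 <- ((thread * v1) + max(thread, 11)) 0x0001
step 6: v0 <- max((4 + -9), (v0 % 5)) 0x0001
step 7: v0 <- -5                     0xffff
step 8: v1 <- ((thread * 4) % -2)    0xffff
step 9: v0 <- (-6 % -3)              0xffff
step 10: v1 <- (min(v1, v0) % 2)      0xffff
step 11: v1 <- -8                     0xffff

Answer: 12 steps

v1: -8,-8,-8,-8,-8,-8,-8,-8,-8,-8,-8,-8,-8,-8,-8,-8
v0: 0,0,0,0,0,0,0,0,0,0,0,0,0,0,0,0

steps = 12; useful = 159; efficiency = 159/192 = 53/64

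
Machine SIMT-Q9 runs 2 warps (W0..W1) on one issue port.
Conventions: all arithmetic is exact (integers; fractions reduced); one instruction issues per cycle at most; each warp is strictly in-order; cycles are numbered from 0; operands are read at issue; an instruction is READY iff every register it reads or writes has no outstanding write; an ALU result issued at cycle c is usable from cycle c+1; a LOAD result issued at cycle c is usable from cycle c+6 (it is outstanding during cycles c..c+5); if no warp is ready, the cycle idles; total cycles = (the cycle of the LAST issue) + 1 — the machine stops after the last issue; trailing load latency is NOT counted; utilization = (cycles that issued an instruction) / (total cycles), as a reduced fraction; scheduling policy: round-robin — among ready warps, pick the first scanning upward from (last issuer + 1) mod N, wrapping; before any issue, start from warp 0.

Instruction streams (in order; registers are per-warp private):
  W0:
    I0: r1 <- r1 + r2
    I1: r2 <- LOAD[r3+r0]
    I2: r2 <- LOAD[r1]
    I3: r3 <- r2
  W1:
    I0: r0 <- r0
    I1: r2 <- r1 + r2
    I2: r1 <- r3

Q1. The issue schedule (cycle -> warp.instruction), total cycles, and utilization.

cycle 0: W0.I0
cycle 1: W1.I0
cycle 2: W0.I1
cycle 3: W1.I1
cycle 4: W1.I2
cycle 5: idle
cycle 6: idle
cycle 7: idle
cycle 8: W0.I2
cycle 9: idle
cycle 10: idle
cycle 11: idle
cycle 12: idle
cycle 13: idle
cycle 14: W0.I3

Answer: 15 cycles, utilization 7/15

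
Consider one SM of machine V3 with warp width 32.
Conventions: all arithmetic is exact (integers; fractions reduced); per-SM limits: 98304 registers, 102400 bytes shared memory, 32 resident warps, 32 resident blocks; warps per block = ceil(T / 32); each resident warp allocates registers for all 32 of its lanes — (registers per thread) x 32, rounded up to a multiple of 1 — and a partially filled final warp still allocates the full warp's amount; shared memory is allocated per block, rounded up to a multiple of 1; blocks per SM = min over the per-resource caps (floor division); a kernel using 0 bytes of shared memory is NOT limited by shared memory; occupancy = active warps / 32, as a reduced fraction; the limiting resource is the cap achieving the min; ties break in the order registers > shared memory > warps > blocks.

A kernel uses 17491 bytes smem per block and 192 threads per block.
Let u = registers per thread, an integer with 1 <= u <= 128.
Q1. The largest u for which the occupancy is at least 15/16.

Answer: u = 102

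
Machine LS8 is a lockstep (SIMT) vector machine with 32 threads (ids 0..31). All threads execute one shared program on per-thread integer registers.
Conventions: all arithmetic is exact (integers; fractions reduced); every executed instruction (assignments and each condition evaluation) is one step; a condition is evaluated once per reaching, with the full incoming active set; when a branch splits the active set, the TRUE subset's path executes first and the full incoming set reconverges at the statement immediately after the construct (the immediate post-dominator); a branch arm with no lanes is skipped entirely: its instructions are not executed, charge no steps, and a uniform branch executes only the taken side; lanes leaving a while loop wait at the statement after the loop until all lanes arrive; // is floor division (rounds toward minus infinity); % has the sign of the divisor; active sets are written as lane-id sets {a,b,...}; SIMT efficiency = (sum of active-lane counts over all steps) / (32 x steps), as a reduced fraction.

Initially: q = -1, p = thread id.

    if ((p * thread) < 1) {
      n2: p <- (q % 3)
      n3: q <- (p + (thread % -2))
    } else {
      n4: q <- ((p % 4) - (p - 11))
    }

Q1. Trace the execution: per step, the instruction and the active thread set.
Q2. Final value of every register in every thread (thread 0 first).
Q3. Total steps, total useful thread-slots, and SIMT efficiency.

step 0: eval ((p * thread) < 1)      {0,1,2,3,4,5,6,7,8,9,10,11,12,13,14,15,16,17,18,19,20,21,22,23,24,25,26,27,28,29,30,31}
step 1: p <- (q % 3)                 {0}
step 2: q <- (p + (thread % -2))     {0}
step 3: q <- ((p % 4) - (p - 11))    {1,2,3,4,5,6,7,8,9,10,11,12,13,14,15,16,17,18,19,20,21,22,23,24,25,26,27,28,29,30,31}

Answer: 4 steps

q: 2,11,11,11,7,7,7,7,3,3,3,3,-1,-1,-1,-1,-5,-5,-5,-5,-9,-9,-9,-9,-13,-13,-13,-13,-17,-17,-17,-17
p: 2,1,2,3,4,5,6,7,8,9,10,11,12,13,14,15,16,17,18,19,20,21,22,23,24,25,26,27,28,29,30,31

steps = 4; useful = 65; efficiency = 65/128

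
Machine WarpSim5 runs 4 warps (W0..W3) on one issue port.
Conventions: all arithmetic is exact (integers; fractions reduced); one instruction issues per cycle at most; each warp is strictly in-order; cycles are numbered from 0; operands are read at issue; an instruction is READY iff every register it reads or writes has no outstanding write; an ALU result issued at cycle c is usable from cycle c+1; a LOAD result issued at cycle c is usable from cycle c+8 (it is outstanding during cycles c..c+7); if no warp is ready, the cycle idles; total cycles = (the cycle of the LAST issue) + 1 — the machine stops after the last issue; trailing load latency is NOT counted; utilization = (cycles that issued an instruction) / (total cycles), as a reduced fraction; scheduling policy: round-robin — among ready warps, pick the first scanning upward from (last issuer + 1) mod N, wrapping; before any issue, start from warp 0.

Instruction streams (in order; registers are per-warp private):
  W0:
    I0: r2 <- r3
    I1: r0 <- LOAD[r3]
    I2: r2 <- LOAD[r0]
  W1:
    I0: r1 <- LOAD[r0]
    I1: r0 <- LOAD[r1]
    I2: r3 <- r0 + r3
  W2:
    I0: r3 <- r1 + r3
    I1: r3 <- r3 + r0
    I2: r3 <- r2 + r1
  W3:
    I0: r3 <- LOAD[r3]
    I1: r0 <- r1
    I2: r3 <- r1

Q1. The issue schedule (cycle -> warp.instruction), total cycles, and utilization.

cycle 0: W0.I0
cycle 1: W1.I0
cycle 2: W2.I0
cycle 3: W3.I0
cycle 4: W0.I1
cycle 5: W2.I1
cycle 6: W3.I1
cycle 7: W2.I2
cycle 8: idle
cycle 9: W1.I1
cycle 10: idle
cycle 11: W3.I2
cycle 12: W0.I2
cycle 13: idle
cycle 14: idle
cycle 15: idle
cycle 16: idle
cycle 17: W1.I2

Answer: 18 cycles, utilization 2/3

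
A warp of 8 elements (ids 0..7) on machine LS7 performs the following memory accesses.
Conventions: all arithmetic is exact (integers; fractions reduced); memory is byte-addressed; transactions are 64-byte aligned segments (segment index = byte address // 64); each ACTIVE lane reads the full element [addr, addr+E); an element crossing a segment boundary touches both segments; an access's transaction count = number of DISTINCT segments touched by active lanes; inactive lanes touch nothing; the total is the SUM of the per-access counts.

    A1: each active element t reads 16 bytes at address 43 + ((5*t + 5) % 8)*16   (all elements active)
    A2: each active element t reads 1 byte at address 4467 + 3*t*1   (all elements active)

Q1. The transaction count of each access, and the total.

A1: 3 transactions
A2: 2 transactions

Answer: 3,2; total 5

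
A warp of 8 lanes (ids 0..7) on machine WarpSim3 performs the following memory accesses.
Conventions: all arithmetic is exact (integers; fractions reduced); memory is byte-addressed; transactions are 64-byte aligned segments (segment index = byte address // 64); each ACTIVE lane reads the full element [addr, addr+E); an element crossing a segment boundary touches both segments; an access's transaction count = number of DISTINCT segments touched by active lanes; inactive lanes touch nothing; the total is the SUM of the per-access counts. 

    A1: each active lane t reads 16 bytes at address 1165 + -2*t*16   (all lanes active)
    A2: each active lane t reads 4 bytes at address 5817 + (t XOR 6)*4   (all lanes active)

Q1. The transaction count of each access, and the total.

A1: 5 transactions
A2: 2 transactions

Answer: 5,2; total 7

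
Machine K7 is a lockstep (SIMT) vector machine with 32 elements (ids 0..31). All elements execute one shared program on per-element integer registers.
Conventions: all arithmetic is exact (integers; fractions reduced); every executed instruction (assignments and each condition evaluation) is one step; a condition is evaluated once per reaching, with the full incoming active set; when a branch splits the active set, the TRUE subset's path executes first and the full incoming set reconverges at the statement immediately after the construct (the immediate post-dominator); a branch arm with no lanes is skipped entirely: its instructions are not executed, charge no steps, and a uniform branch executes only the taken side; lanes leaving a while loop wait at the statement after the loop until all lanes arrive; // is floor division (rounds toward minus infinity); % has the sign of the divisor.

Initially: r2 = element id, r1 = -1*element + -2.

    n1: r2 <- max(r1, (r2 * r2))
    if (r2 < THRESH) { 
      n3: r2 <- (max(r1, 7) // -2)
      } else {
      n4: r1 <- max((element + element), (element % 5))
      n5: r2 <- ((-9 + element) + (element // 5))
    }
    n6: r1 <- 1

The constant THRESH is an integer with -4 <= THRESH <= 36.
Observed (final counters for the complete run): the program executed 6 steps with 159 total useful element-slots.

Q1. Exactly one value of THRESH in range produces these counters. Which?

Answer: THRESH = 1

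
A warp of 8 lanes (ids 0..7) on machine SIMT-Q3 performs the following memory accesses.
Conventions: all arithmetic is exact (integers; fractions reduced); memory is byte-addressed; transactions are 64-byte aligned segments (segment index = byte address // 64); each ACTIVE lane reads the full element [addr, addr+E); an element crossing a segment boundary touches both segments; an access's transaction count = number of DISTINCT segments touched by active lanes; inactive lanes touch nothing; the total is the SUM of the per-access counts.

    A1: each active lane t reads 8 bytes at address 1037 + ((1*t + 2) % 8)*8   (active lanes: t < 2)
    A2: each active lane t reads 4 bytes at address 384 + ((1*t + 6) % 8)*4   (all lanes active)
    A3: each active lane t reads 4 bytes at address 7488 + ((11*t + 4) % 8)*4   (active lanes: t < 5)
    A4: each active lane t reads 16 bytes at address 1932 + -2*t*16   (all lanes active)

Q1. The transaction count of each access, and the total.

A1: 1 transaction
A2: 1 transaction
A3: 1 transaction
A4: 5 transactions

Answer: 1,1,1,5; total 8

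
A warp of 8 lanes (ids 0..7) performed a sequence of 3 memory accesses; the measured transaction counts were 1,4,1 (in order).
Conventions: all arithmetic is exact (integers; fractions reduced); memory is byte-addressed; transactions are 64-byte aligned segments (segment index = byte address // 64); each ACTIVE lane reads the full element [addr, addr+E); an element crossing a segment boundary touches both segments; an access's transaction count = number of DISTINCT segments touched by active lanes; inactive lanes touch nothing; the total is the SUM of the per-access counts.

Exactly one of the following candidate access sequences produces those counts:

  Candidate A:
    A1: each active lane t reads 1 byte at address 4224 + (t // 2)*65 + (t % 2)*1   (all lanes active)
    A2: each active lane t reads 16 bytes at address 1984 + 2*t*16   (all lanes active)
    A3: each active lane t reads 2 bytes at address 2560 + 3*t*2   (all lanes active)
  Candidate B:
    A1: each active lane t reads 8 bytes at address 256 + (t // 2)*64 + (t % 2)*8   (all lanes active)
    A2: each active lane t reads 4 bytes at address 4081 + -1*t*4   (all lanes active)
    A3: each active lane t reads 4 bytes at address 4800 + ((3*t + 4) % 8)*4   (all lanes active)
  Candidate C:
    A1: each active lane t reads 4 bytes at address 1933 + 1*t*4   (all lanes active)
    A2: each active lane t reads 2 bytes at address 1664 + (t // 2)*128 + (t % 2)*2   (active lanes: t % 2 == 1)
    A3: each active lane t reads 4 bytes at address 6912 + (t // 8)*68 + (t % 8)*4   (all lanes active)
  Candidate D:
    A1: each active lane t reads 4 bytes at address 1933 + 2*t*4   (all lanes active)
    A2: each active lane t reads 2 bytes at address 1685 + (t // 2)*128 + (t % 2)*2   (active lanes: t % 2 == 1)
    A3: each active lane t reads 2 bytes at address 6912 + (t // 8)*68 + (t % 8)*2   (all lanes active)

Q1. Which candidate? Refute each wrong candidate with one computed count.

A: A1 gives 4 transactions, not 1
B: A1 gives 4 transactions, not 1
D: A1 gives 2 transactions, not 1
C: all counts match (1,4,1)

Answer: C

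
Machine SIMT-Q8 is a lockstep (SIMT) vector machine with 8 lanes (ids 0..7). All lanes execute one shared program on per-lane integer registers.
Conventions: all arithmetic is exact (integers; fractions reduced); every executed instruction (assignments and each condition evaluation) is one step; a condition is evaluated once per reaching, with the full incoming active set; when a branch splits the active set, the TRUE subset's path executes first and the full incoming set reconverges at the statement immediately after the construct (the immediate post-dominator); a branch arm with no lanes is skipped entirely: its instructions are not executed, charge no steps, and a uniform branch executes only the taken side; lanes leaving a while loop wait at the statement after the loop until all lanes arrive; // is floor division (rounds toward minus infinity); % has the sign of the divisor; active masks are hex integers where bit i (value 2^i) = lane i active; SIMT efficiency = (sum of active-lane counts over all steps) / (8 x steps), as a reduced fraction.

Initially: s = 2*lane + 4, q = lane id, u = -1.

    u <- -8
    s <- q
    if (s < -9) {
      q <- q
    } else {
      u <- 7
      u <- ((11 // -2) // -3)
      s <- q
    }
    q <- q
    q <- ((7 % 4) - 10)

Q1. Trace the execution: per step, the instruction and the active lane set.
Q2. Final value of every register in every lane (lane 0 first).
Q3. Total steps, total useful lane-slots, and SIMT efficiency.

step 0: u <- -8                      0xff
step 1: s <- q                       0xff
step 2: eval (s < -9)                0xff
step 3: u <- 7                       0xff
step 4: u <- ((11 // -2) // -3)      0xff
step 5: s <- q                       0xff
step 6: q <- q                       0xff
step 7: q <- ((7 % 4) - 10)          0xff

Answer: 8 steps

s: 0,1,2,3,4,5,6,7
q: -7,-7,-7,-7,-7,-7,-7,-7
u: 2,2,2,2,2,2,2,2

steps = 8; useful = 64; efficiency = 64/64 = 1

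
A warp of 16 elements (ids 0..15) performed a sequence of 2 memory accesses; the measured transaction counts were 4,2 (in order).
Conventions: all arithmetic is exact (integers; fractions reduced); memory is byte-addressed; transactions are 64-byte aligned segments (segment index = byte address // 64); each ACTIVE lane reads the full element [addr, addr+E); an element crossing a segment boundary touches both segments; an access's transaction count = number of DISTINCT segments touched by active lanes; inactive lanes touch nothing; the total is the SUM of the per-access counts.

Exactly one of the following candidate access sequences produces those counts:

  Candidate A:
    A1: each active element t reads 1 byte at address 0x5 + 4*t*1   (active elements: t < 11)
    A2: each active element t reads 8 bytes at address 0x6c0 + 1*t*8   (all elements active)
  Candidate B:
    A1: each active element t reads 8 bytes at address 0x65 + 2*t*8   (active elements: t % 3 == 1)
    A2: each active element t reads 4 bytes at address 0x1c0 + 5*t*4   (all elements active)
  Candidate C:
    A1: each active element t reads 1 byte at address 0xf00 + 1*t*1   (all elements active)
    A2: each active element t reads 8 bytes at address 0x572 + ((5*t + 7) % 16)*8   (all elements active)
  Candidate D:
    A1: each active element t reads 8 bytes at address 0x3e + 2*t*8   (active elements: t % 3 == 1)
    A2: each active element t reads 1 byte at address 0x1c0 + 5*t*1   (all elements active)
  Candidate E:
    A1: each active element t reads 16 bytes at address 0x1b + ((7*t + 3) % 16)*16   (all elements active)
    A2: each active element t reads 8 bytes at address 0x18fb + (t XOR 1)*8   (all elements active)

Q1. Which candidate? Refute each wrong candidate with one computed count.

A: A1 gives 1 transaction, not 4
B: A2 gives 5 transactions, not 2
C: A1 gives 1 transaction, not 4
E: A1 gives 5 transactions, not 4
D: all counts match (4,2)

Answer: D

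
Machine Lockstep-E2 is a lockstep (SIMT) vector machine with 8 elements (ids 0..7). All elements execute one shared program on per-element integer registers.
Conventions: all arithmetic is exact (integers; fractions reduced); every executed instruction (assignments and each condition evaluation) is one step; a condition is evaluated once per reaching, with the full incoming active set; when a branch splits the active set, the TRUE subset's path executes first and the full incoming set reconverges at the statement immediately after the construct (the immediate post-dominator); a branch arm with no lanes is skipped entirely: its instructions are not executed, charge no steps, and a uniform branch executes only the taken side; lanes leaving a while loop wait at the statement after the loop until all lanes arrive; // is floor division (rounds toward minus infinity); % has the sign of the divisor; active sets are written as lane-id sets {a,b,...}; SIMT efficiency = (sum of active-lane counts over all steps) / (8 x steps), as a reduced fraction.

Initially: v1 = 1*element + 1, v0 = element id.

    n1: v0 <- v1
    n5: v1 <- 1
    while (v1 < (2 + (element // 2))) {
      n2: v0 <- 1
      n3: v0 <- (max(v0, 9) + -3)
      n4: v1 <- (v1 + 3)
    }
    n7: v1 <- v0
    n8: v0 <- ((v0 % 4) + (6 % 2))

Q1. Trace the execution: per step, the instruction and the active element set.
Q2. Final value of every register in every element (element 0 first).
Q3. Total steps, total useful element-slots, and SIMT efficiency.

step 0: v0 <- v1                     {0,1,2,3,4,5,6,7}
step 1: v1 <- 1                      {0,1,2,3,4,5,6,7}
step 2: eval (v1 < (2 + (element // 2))) {0,1,2,3,4,5,6,7}
step 3: v0 <- 1                      {0,1,2,3,4,5,6,7}
step 4: v0 <- (max(v0, 9) + -3)      {0,1,2,3,4,5,6,7}
step 5: v1 <- (v1 + 3)               {0,1,2,3,4,5,6,7}
step 6: eval (v1 < (2 + (element // 2))) {0,1,2,3,4,5,6,7}
step 7: v0 <- 1                      {6,7}
step 8: v0 <- (max(v0, 9) + -3)      {6,7}
step 9: v1 <- (v1 + 3)               {6,7}
step 10: eval (v1 < (2 + (element // 2))) {6,7}
step 11: v1 <- v0                     {0,1,2,3,4,5,6,7}
step 12: v0 <- ((v0 % 4) + (6 % 2))   {0,1,2,3,4,5,6,7}

Answer: 13 steps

v1: 6,6,6,6,6,6,6,6
v0: 2,2,2,2,2,2,2,2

steps = 13; useful = 80; efficiency = 80/104 = 10/13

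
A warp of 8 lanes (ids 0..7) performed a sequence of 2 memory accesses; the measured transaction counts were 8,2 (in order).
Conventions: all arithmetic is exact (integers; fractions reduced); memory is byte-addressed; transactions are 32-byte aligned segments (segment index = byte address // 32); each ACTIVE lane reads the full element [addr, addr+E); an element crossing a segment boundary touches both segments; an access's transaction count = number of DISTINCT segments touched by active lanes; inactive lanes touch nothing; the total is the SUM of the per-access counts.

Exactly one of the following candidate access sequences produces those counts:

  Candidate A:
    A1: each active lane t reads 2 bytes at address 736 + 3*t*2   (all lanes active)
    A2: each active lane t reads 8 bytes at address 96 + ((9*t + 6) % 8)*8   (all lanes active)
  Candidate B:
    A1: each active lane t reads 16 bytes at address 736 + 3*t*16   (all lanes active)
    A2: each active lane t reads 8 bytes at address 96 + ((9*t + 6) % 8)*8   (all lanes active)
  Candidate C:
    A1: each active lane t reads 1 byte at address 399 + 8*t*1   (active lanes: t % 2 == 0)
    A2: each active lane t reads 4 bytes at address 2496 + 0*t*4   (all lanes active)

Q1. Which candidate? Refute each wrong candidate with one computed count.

A: A1 gives 2 transactions, not 8
C: A1 gives 2 transactions, not 8
B: all counts match (8,2)

Answer: B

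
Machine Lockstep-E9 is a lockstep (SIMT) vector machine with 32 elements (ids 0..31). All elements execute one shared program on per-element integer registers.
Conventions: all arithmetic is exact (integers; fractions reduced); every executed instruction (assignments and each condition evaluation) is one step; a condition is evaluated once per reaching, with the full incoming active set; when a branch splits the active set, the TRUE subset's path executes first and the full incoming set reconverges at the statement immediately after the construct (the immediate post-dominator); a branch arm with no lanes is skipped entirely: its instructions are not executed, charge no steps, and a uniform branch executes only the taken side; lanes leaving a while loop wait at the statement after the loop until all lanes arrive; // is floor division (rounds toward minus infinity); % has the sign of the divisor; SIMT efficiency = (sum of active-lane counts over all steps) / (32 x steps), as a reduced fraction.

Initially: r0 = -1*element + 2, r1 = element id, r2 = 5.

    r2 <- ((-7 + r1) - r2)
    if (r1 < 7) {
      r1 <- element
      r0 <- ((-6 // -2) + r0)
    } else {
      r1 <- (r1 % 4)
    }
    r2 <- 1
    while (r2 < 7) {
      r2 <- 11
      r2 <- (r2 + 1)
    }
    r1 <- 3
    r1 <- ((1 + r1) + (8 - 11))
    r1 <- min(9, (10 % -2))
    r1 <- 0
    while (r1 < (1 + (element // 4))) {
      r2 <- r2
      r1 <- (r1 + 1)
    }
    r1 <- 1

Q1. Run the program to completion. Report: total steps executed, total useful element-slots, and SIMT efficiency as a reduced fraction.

Answer: 40 steps, 887 useful, 887/1280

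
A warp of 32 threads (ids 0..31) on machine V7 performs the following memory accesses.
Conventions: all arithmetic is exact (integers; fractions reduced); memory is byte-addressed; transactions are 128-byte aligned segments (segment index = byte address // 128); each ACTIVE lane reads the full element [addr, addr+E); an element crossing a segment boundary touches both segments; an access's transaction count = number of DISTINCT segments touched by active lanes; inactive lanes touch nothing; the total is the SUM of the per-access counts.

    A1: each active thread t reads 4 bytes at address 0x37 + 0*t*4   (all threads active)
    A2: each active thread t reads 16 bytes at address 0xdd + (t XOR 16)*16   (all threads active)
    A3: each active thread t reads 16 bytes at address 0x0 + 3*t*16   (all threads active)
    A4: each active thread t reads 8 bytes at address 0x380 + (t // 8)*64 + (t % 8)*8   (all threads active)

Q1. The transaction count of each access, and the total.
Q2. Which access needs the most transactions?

A1: 1 transaction
A2: 5 transactions
A3: 12 transactions
A4: 2 transactions

Answer: 1,5,12,2; total 20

Answer: A3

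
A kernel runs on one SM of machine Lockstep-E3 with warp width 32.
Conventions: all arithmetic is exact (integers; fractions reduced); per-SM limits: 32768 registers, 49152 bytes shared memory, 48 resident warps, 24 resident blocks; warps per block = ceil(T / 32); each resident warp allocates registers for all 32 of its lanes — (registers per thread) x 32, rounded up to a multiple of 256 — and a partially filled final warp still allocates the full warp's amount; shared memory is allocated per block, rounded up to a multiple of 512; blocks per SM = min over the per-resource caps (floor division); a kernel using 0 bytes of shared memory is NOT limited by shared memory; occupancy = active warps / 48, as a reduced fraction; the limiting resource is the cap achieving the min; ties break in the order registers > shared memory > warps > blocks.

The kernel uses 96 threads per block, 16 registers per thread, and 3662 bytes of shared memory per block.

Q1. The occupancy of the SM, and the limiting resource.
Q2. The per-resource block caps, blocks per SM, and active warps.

Answer: occupancy 3/4, limited by shared memory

registers: 21 blocks
shared memory: 12 blocks
warps: 16 blocks
blocks: 24 blocks

Answer: 12 blocks, 36 active warps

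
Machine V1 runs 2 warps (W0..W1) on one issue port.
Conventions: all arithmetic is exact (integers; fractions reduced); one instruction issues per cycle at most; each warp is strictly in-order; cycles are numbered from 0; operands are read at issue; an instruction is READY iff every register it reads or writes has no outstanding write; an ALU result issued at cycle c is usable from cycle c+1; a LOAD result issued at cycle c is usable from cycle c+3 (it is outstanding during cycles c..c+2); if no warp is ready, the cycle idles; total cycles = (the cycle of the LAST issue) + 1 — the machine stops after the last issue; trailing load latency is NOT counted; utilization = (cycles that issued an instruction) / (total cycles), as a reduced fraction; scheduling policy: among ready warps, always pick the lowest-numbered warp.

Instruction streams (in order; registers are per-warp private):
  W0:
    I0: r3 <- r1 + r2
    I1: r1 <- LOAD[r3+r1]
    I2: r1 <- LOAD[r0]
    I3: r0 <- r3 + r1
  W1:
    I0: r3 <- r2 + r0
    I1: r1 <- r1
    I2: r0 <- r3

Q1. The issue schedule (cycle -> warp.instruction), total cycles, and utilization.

cycle 0: W0.I0
cycle 1: W0.I1
cycle 2: W1.I0
cycle 3: W1.I1
cycle 4: W0.I2
cycle 5: W1.I2
cycle 6: idle
cycle 7: W0.I3

Answer: 8 cycles, utilization 7/8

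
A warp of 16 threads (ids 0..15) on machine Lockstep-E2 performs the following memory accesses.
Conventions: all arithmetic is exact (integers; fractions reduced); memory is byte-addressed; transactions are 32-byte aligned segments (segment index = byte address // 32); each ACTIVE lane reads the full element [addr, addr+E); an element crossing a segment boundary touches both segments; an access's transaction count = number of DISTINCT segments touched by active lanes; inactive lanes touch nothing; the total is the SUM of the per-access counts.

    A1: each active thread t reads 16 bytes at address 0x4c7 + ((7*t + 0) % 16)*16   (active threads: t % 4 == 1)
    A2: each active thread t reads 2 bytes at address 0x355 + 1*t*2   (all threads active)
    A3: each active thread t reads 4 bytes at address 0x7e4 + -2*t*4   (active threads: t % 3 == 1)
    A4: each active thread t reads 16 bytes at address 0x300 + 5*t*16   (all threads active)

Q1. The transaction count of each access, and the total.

A1: 8 transactions
A2: 2 transactions
A3: 4 transactions
A4: 16 transactions

Answer: 8,2,4,16; total 30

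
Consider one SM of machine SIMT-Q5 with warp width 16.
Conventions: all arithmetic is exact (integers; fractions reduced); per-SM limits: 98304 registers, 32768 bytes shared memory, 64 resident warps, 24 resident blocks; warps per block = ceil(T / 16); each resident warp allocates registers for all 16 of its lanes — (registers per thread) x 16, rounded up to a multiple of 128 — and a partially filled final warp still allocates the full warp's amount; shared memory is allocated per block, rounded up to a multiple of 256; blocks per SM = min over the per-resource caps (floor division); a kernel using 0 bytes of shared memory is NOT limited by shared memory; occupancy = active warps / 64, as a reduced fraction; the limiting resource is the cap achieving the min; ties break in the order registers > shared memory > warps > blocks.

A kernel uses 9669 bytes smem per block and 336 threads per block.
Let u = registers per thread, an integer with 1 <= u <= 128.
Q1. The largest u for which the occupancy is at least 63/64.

Answer: u = 96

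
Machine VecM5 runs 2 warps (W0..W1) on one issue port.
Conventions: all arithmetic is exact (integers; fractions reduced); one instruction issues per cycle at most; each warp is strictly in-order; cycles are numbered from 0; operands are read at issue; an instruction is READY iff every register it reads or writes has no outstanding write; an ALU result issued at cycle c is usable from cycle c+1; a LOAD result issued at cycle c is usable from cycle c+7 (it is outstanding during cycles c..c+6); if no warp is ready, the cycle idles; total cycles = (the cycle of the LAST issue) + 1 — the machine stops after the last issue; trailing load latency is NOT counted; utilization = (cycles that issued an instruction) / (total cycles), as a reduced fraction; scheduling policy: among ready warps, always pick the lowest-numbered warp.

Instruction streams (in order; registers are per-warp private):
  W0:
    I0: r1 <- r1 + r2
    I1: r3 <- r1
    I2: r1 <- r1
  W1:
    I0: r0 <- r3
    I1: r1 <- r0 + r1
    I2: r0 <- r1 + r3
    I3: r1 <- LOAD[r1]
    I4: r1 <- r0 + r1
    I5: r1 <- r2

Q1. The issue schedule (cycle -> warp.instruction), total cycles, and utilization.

cycle 0: W0.I0
cycle 1: W0.I1
cycle 2: W0.I2
cycle 3: W1.I0
cycle 4: W1.I1
cycle 5: W1.I2
cycle 6: W1.I3
cycle 7: idle
cycle 8: idle
cycle 9: idle
cycle 10: idle
cycle 11: idle
cycle 12: idle
cycle 13: W1.I4
cycle 14: W1.I5

Answer: 15 cycles, utilization 3/5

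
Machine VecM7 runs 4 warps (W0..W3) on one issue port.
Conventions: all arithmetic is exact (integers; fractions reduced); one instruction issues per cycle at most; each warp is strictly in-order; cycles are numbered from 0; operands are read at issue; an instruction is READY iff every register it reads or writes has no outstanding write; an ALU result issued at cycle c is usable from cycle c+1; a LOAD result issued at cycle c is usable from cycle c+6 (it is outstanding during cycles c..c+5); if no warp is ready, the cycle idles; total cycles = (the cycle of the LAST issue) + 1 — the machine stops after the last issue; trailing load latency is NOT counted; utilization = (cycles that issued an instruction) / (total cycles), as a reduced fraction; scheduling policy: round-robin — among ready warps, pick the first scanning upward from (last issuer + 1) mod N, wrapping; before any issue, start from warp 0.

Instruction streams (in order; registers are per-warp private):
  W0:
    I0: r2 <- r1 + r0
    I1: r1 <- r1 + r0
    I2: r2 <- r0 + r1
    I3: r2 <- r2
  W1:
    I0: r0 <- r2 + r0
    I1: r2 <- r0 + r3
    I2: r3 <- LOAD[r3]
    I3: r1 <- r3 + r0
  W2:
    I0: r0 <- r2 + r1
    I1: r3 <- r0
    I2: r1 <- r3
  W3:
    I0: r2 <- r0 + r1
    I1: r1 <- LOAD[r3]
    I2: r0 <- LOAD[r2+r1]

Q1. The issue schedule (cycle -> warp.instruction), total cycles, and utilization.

cycle 0: W0.I0
cycle 1: W1.I0
cycle 2: W2.I0
cycle 3: W3.I0
cycle 4: W0.I1
cycle 5: W1.I1
cycle 6: W2.I1
cycle 7: W3.I1
cycle 8: W0.I2
cycle 9: W1.I2
cycle 10: W2.I2
cycle 11: W0.I3
cycle 12: idle
cycle 13: W3.I2
cycle 14: idle
cycle 15: W1.I3

Answer: 16 cycles, utilization 7/8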